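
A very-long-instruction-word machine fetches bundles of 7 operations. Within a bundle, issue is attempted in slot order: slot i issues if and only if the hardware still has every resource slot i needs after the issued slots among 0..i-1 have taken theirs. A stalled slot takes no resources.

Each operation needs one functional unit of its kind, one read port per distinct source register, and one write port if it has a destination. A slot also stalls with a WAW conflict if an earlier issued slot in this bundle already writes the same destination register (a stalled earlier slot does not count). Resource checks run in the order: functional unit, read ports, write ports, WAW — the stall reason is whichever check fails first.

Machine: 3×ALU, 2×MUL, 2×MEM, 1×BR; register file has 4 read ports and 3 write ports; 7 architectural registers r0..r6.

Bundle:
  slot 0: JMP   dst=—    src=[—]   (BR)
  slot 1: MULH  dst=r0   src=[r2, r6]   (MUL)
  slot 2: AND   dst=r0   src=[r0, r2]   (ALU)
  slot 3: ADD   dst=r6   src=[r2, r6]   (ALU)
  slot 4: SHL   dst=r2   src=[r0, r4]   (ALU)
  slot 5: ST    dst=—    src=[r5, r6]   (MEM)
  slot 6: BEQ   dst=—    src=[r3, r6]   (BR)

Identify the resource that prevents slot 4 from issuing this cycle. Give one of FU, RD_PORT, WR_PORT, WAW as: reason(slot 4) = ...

reason(slot 4) = RD_PORT

(0) want 1×BR +0rd +0wr — yes → AL3|MU2|ME2|BR0|rd4|wr3
(1) want 1×MUL +2rd +1wr — yes → AL3|MU1|ME2|BR0|rd2|wr2
(2) want 1×ALU +2rd +1wr — WAW → AL3|MU1|ME2|BR0|rd2|wr2
(3) want 1×ALU +2rd +1wr — yes → AL2|MU1|ME2|BR0|rd0|wr1
(4) want 1×ALU +2rd +1wr — RD_PORT → AL2|MU1|ME2|BR0|rd0|wr1
(5) want 1×MEM +2rd +0wr — RD_PORT → AL2|MU1|ME2|BR0|rd0|wr1
(6) want 1×BR +2rd +0wr — FU → AL2|MU1|ME2|BR0|rd0|wr1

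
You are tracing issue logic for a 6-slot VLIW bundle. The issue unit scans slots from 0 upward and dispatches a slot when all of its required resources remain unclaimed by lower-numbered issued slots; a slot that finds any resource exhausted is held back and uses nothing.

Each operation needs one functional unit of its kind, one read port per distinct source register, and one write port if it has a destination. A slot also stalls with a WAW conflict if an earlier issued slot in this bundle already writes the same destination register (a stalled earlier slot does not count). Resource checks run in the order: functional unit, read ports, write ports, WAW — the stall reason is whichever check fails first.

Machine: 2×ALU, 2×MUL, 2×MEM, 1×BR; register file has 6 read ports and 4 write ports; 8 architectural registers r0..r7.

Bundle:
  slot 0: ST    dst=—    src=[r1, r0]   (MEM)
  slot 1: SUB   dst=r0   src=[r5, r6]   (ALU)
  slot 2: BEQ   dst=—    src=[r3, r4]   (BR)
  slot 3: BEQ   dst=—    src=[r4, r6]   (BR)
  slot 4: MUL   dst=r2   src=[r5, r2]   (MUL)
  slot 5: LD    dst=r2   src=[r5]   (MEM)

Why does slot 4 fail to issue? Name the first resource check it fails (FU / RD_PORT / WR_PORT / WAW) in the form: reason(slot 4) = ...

  0. MEM ⇒ go  {2A/2Mu/1Ld/1B | 4r 4w}
  1. ALU→r0 ⇒ go  {1A/2Mu/1Ld/1B | 2r 3w}
  2. BR ⇒ go  {1A/2Mu/1Ld/0B | 0r 3w}
  3. BR ⇒ no(FU)  {1A/2Mu/1Ld/0B | 0r 3w}
  4. MUL→r2 ⇒ no(RD_PORT)  {1A/2Mu/1Ld/0B | 0r 3w}
  5. MEM→r2 ⇒ no(RD_PORT)  {1A/2Mu/1Ld/0B | 0r 3w}

reason(slot 4) = RD_PORT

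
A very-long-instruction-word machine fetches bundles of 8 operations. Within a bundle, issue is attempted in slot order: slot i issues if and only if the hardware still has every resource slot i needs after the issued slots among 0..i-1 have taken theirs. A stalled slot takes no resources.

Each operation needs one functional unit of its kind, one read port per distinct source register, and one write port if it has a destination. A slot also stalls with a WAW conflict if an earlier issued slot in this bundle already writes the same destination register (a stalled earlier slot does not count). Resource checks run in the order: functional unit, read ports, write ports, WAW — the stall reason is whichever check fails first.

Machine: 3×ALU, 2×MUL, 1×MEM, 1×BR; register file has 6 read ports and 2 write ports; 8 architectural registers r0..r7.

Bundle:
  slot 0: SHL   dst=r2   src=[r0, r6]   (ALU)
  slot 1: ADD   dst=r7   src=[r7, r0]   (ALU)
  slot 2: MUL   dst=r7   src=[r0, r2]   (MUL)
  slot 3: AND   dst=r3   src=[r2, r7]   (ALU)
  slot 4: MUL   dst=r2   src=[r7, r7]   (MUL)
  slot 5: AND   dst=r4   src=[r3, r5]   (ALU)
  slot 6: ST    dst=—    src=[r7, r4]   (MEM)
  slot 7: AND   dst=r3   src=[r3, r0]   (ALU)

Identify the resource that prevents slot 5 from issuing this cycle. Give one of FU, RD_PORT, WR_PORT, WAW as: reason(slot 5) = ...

reason(slot 5) = WR_PORT

[0] ALU needs rd=2 wr=1: ok; after: ALU=2 MUL=2 MEM=1 BR=1, R=4, W=1
[1] ALU needs rd=2 wr=1: ok; after: ALU=1 MUL=2 MEM=1 BR=1, R=2, W=0
[2] MUL needs rd=2 wr=1: WR_PORT; after: ALU=1 MUL=2 MEM=1 BR=1, R=2, W=0
[3] ALU needs rd=2 wr=1: WR_PORT; after: ALU=1 MUL=2 MEM=1 BR=1, R=2, W=0
[4] MUL needs rd=1 wr=1: WR_PORT; after: ALU=1 MUL=2 MEM=1 BR=1, R=2, W=0
[5] ALU needs rd=2 wr=1: WR_PORT; after: ALU=1 MUL=2 MEM=1 BR=1, R=2, W=0
[6] MEM needs rd=2 wr=0: ok; after: ALU=1 MUL=2 MEM=0 BR=1, R=0, W=0
[7] ALU needs rd=2 wr=1: RD_PORT; after: ALU=1 MUL=2 MEM=0 BR=1, R=0, W=0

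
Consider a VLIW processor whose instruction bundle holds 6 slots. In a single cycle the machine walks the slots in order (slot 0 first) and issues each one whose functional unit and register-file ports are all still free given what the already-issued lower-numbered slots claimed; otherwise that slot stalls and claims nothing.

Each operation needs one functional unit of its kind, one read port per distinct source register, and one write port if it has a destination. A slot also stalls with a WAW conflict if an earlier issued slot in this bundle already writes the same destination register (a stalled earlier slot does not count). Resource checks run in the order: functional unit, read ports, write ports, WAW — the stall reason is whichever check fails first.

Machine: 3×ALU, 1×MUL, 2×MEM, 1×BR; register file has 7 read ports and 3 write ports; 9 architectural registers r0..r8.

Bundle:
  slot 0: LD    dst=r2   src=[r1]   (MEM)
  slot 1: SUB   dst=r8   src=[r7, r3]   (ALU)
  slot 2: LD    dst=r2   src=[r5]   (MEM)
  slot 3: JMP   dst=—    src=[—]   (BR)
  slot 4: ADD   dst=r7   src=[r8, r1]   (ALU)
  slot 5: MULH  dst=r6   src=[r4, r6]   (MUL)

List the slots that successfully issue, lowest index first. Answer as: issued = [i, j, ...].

(0) want 1×MEM +1rd +1wr — yes → AL3|MU1|ME1|BR1|rd6|wr2
(1) want 1×ALU +2rd +1wr — yes → AL2|MU1|ME1|BR1|rd4|wr1
(2) want 1×MEM +1rd +1wr — WAW → AL2|MU1|ME1|BR1|rd4|wr1
(3) want 1×BR +0rd +0wr — yes → AL2|MU1|ME1|BR0|rd4|wr1
(4) want 1×ALU +2rd +1wr — yes → AL1|MU1|ME1|BR0|rd2|wr0
(5) want 1×MUL +2rd +1wr — WR_PORT → AL1|MU1|ME1|BR0|rd2|wr0

issued = [0, 1, 3, 4]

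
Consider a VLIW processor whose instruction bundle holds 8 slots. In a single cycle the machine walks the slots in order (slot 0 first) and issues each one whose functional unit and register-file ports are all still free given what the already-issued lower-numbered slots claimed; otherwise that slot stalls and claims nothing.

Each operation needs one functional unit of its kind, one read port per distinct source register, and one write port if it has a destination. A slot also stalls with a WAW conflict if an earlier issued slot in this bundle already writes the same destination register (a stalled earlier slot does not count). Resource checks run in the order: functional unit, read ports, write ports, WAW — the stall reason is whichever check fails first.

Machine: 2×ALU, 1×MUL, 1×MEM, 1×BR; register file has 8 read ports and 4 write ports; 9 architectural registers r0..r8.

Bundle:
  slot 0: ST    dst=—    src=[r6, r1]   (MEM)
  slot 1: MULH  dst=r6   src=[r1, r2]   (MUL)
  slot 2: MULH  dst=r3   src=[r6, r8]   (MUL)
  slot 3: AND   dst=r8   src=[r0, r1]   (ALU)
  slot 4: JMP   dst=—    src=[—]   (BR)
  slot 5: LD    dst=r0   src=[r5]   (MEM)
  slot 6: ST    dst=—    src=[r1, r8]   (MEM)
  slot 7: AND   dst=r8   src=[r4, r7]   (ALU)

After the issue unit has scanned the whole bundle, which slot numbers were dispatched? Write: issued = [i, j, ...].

[0] MEM needs rd=2 wr=0: ok; after: ALU=2 MUL=1 MEM=0 BR=1, R=6, W=4
[1] MUL needs rd=2 wr=1: ok; after: ALU=2 MUL=0 MEM=0 BR=1, R=4, W=3
[2] MUL needs rd=2 wr=1: FU; after: ALU=2 MUL=0 MEM=0 BR=1, R=4, W=3
[3] ALU needs rd=2 wr=1: ok; after: ALU=1 MUL=0 MEM=0 BR=1, R=2, W=2
[4] BR needs rd=0 wr=0: ok; after: ALU=1 MUL=0 MEM=0 BR=0, R=2, W=2
[5] MEM needs rd=1 wr=1: FU; after: ALU=1 MUL=0 MEM=0 BR=0, R=2, W=2
[6] MEM needs rd=2 wr=0: FU; after: ALU=1 MUL=0 MEM=0 BR=0, R=2, W=2
[7] ALU needs rd=2 wr=1: WAW; after: ALU=1 MUL=0 MEM=0 BR=0, R=2, W=2

issued = [0, 1, 3, 4]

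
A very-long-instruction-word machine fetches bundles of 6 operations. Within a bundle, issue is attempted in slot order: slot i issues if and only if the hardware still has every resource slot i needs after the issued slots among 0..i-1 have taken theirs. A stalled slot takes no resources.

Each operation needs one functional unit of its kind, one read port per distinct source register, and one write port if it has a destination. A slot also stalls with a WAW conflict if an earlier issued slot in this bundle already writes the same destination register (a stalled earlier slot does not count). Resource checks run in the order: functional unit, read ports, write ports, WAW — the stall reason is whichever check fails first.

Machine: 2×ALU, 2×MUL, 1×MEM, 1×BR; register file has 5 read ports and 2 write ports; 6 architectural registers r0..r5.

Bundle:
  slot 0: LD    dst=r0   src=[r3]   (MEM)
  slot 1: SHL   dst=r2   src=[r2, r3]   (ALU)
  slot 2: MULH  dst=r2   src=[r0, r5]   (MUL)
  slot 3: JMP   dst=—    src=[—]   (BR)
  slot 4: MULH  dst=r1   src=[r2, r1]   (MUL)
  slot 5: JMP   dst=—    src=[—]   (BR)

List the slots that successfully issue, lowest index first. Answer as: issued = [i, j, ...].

issued = [0, 1, 3]

[0] MEM needs rd=1 wr=1: ok; after: ALU=2 MUL=2 MEM=0 BR=1, R=4, W=1
[1] ALU needs rd=2 wr=1: ok; after: ALU=1 MUL=2 MEM=0 BR=1, R=2, W=0
[2] MUL needs rd=2 wr=1: WR_PORT; after: ALU=1 MUL=2 MEM=0 BR=1, R=2, W=0
[3] BR needs rd=0 wr=0: ok; after: ALU=1 MUL=2 MEM=0 BR=0, R=2, W=0
[4] MUL needs rd=2 wr=1: WR_PORT; after: ALU=1 MUL=2 MEM=0 BR=0, R=2, W=0
[5] BR needs rd=0 wr=0: FU; after: ALU=1 MUL=2 MEM=0 BR=0, R=2, W=0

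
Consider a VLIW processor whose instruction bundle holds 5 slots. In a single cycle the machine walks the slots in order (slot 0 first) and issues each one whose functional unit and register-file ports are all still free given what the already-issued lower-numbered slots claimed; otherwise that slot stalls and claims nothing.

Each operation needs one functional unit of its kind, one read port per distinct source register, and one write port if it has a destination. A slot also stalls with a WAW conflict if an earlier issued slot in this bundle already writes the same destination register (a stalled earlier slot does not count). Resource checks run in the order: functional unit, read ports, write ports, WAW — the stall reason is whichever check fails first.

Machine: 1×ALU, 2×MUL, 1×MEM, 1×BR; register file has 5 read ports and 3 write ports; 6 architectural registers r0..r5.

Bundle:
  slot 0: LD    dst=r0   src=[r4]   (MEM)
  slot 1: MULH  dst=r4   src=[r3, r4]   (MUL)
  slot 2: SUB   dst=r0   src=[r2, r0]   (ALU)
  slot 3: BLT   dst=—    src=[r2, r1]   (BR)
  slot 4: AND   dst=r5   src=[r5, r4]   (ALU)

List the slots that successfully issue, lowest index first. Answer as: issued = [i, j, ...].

(0) want 1×MEM +1rd +1wr — yes → AL1|MU2|ME0|BR1|rd4|wr2
(1) want 1×MUL +2rd +1wr — yes → AL1|MU1|ME0|BR1|rd2|wr1
(2) want 1×ALU +2rd +1wr — WAW → AL1|MU1|ME0|BR1|rd2|wr1
(3) want 1×BR +2rd +0wr — yes → AL1|MU1|ME0|BR0|rd0|wr1
(4) want 1×ALU +2rd +1wr — RD_PORT → AL1|MU1|ME0|BR0|rd0|wr1

issued = [0, 1, 3]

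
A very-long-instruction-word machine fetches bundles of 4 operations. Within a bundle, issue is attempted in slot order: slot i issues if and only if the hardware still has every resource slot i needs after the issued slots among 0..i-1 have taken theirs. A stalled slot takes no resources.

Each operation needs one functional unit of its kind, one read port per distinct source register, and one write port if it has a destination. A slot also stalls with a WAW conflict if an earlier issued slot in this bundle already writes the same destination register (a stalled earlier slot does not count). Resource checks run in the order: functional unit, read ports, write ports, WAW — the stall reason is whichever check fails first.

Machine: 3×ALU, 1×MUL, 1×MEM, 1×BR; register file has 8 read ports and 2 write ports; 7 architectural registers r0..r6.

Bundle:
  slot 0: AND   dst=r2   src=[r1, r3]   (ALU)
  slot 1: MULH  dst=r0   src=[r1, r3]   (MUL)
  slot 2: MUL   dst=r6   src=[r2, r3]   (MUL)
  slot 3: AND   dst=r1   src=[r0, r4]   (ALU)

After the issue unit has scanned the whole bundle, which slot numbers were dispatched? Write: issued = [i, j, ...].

[0] ALU needs rd=2 wr=1: ok; after: ALU=2 MUL=1 MEM=1 BR=1, R=6, W=1
[1] MUL needs rd=2 wr=1: ok; after: ALU=2 MUL=0 MEM=1 BR=1, R=4, W=0
[2] MUL needs rd=2 wr=1: FU; after: ALU=2 MUL=0 MEM=1 BR=1, R=4, W=0
[3] ALU needs rd=2 wr=1: WR_PORT; after: ALU=2 MUL=0 MEM=1 BR=1, R=4, W=0

issued = [0, 1]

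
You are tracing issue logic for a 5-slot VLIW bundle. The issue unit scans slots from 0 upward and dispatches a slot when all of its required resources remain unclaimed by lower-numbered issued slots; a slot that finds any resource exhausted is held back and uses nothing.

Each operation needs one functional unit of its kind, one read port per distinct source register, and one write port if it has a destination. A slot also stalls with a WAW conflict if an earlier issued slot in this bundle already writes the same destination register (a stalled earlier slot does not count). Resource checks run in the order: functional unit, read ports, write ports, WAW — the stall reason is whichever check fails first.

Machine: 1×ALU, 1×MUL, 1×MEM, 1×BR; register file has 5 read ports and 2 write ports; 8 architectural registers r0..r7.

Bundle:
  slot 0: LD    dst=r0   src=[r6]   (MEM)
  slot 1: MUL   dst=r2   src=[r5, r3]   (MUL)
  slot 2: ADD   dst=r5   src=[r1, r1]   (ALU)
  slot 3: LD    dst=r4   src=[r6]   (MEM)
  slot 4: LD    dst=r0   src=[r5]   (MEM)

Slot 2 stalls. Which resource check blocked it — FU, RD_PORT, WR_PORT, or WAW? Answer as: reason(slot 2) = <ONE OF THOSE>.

#0 MEM src=r6 dispatched  <A:1 Mu:1 Ld:0 B:1 rd:4 wr:1>
#1 MUL src=r5,r3 dispatched  <A:1 Mu:0 Ld:0 B:1 rd:2 wr:0>
#2 ALU src=r1,r1 held:WR_PORT  <A:1 Mu:0 Ld:0 B:1 rd:2 wr:0>
#3 MEM src=r6 held:FU  <A:1 Mu:0 Ld:0 B:1 rd:2 wr:0>
#4 MEM src=r5 held:FU  <A:1 Mu:0 Ld:0 B:1 rd:2 wr:0>

reason(slot 2) = WR_PORT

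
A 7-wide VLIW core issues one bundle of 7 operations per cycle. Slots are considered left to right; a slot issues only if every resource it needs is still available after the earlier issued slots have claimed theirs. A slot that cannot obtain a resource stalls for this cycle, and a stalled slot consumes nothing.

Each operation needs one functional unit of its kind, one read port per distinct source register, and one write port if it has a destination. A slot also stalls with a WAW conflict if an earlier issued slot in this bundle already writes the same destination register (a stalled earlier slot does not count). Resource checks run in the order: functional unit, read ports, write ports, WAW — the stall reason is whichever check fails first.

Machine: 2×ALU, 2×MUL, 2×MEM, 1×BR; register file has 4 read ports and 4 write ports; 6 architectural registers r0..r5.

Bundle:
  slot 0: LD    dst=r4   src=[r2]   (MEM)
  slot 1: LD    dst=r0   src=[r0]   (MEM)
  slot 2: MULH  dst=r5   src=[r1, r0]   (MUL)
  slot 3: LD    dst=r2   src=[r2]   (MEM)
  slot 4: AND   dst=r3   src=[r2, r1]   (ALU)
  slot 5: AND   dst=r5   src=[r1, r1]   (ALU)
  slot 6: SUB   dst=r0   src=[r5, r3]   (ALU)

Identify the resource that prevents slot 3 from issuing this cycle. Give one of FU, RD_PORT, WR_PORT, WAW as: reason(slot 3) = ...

slot 0 (MEM): ISSUE — free A2,Mu2,Ld1,B1 rp3 wp3
slot 1 (MEM): ISSUE — free A2,Mu2,Ld0,B1 rp2 wp2
slot 2 (MUL): ISSUE — free A2,Mu1,Ld0,B1 rp0 wp1
slot 3 (MEM): stall FU — free A2,Mu1,Ld0,B1 rp0 wp1
slot 4 (ALU): stall RD_PORT — free A2,Mu1,Ld0,B1 rp0 wp1
slot 5 (ALU): stall RD_PORT — free A2,Mu1,Ld0,B1 rp0 wp1
slot 6 (ALU): stall RD_PORT — free A2,Mu1,Ld0,B1 rp0 wp1

reason(slot 3) = FU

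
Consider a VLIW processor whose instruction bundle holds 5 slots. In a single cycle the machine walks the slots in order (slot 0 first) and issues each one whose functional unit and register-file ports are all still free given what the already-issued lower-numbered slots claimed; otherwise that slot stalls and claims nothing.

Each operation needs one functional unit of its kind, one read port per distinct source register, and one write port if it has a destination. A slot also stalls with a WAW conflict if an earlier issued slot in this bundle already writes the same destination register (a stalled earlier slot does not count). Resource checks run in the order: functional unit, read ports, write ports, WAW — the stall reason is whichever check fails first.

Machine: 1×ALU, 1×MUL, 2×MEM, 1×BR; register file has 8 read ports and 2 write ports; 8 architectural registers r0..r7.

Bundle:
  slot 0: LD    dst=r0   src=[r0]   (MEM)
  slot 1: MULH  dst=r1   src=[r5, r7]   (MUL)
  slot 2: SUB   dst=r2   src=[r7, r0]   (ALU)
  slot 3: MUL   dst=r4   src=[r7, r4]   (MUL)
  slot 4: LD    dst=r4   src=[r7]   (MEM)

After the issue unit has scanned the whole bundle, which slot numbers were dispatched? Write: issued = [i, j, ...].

issued = [0, 1]

  0. MEM→r0 ⇒ go  {1A/1Mu/1Ld/1B | 7r 1w}
  1. MUL→r1 ⇒ go  {1A/0Mu/1Ld/1B | 5r 0w}
  2. ALU→r2 ⇒ no(WR_PORT)  {1A/0Mu/1Ld/1B | 5r 0w}
  3. MUL→r4 ⇒ no(FU)  {1A/0Mu/1Ld/1B | 5r 0w}
  4. MEM→r4 ⇒ no(WR_PORT)  {1A/0Mu/1Ld/1B | 5r 0w}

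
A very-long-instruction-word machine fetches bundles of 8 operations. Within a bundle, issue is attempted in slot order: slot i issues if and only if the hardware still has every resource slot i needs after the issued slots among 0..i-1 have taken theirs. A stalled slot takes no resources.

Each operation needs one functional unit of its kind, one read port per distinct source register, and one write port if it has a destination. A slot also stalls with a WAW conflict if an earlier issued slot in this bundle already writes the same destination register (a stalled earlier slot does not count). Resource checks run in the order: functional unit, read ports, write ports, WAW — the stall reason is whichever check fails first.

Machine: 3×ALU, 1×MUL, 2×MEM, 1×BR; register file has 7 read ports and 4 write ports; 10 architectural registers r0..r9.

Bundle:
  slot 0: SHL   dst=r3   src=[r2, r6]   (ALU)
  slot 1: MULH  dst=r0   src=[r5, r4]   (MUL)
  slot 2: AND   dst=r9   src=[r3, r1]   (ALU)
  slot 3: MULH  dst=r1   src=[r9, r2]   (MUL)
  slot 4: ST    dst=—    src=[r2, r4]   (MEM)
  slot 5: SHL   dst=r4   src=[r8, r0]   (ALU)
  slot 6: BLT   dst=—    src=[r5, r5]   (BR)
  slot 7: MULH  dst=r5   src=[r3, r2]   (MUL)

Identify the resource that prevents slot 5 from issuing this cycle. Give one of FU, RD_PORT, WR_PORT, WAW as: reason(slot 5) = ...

#0 ALU src=r2,r6 dispatched  <A:2 Mu:1 Ld:2 B:1 rd:5 wr:3>
#1 MUL src=r5,r4 dispatched  <A:2 Mu:0 Ld:2 B:1 rd:3 wr:2>
#2 ALU src=r3,r1 dispatched  <A:1 Mu:0 Ld:2 B:1 rd:1 wr:1>
#3 MUL src=r9,r2 held:FU  <A:1 Mu:0 Ld:2 B:1 rd:1 wr:1>
#4 MEM src=r2,r4 held:RD_PORT  <A:1 Mu:0 Ld:2 B:1 rd:1 wr:1>
#5 ALU src=r8,r0 held:RD_PORT  <A:1 Mu:0 Ld:2 B:1 rd:1 wr:1>
#6 BR src=r5,r5 dispatched  <A:1 Mu:0 Ld:2 B:0 rd:0 wr:1>
#7 MUL src=r3,r2 held:FU  <A:1 Mu:0 Ld:2 B:0 rd:0 wr:1>

reason(slot 5) = RD_PORT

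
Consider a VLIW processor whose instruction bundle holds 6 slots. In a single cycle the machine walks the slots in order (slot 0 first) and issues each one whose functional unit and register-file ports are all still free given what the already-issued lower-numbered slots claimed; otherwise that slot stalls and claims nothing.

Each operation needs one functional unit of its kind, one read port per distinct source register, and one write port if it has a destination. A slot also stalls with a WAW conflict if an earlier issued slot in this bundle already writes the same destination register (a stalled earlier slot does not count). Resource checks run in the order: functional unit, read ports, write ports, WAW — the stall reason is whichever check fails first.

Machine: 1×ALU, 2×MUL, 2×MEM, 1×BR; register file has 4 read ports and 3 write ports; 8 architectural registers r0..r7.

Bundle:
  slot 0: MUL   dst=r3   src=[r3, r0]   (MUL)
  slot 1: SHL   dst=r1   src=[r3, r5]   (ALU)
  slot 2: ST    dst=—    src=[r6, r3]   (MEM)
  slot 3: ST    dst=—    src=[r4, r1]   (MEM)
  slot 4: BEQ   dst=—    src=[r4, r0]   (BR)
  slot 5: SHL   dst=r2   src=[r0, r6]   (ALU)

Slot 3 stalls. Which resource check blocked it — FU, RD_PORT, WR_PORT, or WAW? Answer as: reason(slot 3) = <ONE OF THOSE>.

reason(slot 3) = RD_PORT

[0] MUL needs rd=2 wr=1: ok; after: ALU=1 MUL=1 MEM=2 BR=1, R=2, W=2
[1] ALU needs rd=2 wr=1: ok; after: ALU=0 MUL=1 MEM=2 BR=1, R=0, W=1
[2] MEM needs rd=2 wr=0: RD_PORT; after: ALU=0 MUL=1 MEM=2 BR=1, R=0, W=1
[3] MEM needs rd=2 wr=0: RD_PORT; after: ALU=0 MUL=1 MEM=2 BR=1, R=0, W=1
[4] BR needs rd=2 wr=0: RD_PORT; after: ALU=0 MUL=1 MEM=2 BR=1, R=0, W=1
[5] ALU needs rd=2 wr=1: FU; after: ALU=0 MUL=1 MEM=2 BR=1, R=0, W=1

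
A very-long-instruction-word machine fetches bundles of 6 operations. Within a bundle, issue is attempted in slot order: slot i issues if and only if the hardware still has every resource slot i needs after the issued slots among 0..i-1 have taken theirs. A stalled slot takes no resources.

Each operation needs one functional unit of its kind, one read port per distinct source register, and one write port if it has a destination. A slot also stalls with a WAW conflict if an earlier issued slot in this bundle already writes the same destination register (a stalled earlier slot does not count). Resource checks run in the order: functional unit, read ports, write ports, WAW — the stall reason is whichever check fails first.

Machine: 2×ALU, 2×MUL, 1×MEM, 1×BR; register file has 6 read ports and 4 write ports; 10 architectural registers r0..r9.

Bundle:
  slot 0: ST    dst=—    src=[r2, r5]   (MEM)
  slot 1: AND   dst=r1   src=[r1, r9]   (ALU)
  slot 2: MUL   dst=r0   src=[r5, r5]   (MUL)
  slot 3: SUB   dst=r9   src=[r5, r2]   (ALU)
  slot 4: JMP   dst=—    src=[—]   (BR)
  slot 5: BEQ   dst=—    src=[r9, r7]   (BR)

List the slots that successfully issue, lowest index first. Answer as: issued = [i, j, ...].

  0. MEM ⇒ go  {2A/2Mu/0Ld/1B | 4r 4w}
  1. ALU→r1 ⇒ go  {1A/2Mu/0Ld/1B | 2r 3w}
  2. MUL→r0 ⇒ go  {1A/1Mu/0Ld/1B | 1r 2w}
  3. ALU→r9 ⇒ no(RD_PORT)  {1A/1Mu/0Ld/1B | 1r 2w}
  4. BR ⇒ go  {1A/1Mu/0Ld/0B | 1r 2w}
  5. BR ⇒ no(FU)  {1A/1Mu/0Ld/0B | 1r 2w}

issued = [0, 1, 2, 4]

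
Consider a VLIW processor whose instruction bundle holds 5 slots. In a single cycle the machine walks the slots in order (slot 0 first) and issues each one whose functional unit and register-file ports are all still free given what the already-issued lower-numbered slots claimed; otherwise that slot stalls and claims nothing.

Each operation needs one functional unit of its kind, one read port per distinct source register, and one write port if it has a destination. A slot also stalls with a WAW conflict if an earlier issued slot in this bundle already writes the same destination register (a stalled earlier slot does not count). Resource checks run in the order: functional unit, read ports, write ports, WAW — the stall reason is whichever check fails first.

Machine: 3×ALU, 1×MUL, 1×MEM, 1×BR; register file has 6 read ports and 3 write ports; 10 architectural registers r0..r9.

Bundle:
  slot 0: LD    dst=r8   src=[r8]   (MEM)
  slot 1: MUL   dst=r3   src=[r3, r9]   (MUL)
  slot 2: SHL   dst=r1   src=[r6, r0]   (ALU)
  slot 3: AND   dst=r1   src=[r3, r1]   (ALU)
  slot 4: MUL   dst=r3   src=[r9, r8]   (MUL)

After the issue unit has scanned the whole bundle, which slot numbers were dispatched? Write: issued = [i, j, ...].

issued = [0, 1, 2]

[0] MEM needs rd=1 wr=1: ok; after: ALU=3 MUL=1 MEM=0 BR=1, R=5, W=2
[1] MUL needs rd=2 wr=1: ok; after: ALU=3 MUL=0 MEM=0 BR=1, R=3, W=1
[2] ALU needs rd=2 wr=1: ok; after: ALU=2 MUL=0 MEM=0 BR=1, R=1, W=0
[3] ALU needs rd=2 wr=1: RD_PORT; after: ALU=2 MUL=0 MEM=0 BR=1, R=1, W=0
[4] MUL needs rd=2 wr=1: FU; after: ALU=2 MUL=0 MEM=0 BR=1, R=1, W=0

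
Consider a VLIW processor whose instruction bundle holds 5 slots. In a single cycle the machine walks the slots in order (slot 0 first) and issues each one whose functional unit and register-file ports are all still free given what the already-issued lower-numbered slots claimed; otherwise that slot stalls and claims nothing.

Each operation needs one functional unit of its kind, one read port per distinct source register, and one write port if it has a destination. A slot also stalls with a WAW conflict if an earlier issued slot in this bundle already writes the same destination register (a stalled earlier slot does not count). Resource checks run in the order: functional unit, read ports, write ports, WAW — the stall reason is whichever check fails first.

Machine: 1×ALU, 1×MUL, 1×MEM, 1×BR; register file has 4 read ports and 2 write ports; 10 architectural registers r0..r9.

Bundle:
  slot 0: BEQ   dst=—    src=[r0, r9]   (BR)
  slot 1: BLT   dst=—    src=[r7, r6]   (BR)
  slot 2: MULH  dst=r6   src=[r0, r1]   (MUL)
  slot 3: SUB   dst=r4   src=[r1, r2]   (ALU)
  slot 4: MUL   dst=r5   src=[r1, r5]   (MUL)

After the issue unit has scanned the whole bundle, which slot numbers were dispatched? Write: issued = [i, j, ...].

  0. BR ⇒ go  {1A/1Mu/1Ld/0B | 2r 2w}
  1. BR ⇒ no(FU)  {1A/1Mu/1Ld/0B | 2r 2w}
  2. MUL→r6 ⇒ go  {1A/0Mu/1Ld/0B | 0r 1w}
  3. ALU→r4 ⇒ no(RD_PORT)  {1A/0Mu/1Ld/0B | 0r 1w}
  4. MUL→r5 ⇒ no(FU)  {1A/0Mu/1Ld/0B | 0r 1w}

issued = [0, 2]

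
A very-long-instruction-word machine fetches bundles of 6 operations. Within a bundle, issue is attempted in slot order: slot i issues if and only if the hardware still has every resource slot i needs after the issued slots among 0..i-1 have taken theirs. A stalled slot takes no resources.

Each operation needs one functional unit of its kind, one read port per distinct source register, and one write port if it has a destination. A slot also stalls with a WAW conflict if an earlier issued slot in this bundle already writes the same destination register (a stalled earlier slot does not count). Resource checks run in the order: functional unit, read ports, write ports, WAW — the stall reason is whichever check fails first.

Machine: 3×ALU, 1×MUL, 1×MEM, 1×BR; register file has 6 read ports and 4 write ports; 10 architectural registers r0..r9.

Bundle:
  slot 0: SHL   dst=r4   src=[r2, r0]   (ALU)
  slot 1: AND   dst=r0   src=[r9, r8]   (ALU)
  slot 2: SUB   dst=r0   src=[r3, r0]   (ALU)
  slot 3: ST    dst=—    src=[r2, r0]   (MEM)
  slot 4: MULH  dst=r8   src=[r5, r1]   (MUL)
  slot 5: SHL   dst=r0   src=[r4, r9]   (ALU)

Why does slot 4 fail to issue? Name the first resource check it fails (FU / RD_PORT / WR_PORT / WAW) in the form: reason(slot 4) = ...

reason(slot 4) = RD_PORT

  0. ALU→r4 ⇒ go  {2A/1Mu/1Ld/1B | 4r 3w}
  1. ALU→r0 ⇒ go  {1A/1Mu/1Ld/1B | 2r 2w}
  2. ALU→r0 ⇒ no(WAW)  {1A/1Mu/1Ld/1B | 2r 2w}
  3. MEM ⇒ go  {1A/1Mu/0Ld/1B | 0r 2w}
  4. MUL→r8 ⇒ no(RD_PORT)  {1A/1Mu/0Ld/1B | 0r 2w}
  5. ALU→r0 ⇒ no(RD_PORT)  {1A/1Mu/0Ld/1B | 0r 2w}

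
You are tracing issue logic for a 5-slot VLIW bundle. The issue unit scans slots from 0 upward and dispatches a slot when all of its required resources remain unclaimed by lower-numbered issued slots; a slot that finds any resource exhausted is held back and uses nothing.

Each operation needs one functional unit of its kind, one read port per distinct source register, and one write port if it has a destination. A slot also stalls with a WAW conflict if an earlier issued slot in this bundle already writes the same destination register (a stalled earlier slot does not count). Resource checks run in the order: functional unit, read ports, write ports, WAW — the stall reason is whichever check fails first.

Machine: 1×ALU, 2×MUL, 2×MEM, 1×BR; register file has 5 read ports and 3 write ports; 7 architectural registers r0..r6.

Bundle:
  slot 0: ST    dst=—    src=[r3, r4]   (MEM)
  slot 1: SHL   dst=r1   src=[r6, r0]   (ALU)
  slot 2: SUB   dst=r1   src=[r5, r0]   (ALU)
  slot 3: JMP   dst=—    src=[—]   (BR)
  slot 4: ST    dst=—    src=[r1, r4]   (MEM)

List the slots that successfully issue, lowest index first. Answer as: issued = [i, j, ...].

issued = [0, 1, 3]

slot 0 (MEM): ISSUE — free A1,Mu2,Ld1,B1 rp3 wp3
slot 1 (ALU): ISSUE — free A0,Mu2,Ld1,B1 rp1 wp2
slot 2 (ALU): stall FU — free A0,Mu2,Ld1,B1 rp1 wp2
slot 3 (BR): ISSUE — free A0,Mu2,Ld1,B0 rp1 wp2
slot 4 (MEM): stall RD_PORT — free A0,Mu2,Ld1,B0 rp1 wp2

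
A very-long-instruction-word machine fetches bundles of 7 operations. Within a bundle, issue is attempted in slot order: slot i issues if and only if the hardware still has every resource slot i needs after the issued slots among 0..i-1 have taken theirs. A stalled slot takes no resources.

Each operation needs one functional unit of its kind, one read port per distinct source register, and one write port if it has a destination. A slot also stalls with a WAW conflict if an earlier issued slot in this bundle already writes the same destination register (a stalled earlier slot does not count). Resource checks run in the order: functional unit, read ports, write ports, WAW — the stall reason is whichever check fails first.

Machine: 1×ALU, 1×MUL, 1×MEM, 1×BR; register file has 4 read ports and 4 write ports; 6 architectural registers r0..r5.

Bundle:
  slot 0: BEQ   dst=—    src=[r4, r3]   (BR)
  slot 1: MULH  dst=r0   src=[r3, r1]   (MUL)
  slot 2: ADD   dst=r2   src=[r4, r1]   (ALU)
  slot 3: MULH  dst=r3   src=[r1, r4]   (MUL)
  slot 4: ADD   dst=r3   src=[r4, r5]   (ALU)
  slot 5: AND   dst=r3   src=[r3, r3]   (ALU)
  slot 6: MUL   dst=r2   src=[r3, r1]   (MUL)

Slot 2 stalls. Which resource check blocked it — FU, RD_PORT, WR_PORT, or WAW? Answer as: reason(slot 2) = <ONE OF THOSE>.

reason(slot 2) = RD_PORT

  0. BR ⇒ go  {1A/1Mu/1Ld/0B | 2r 4w}
  1. MUL→r0 ⇒ go  {1A/0Mu/1Ld/0B | 0r 3w}
  2. ALU→r2 ⇒ no(RD_PORT)  {1A/0Mu/1Ld/0B | 0r 3w}
  3. MUL→r3 ⇒ no(FU)  {1A/0Mu/1Ld/0B | 0r 3w}
  4. ALU→r3 ⇒ no(RD_PORT)  {1A/0Mu/1Ld/0B | 0r 3w}
  5. ALU→r3 ⇒ no(RD_PORT)  {1A/0Mu/1Ld/0B | 0r 3w}
  6. MUL→r2 ⇒ no(FU)  {1A/0Mu/1Ld/0B | 0r 3w}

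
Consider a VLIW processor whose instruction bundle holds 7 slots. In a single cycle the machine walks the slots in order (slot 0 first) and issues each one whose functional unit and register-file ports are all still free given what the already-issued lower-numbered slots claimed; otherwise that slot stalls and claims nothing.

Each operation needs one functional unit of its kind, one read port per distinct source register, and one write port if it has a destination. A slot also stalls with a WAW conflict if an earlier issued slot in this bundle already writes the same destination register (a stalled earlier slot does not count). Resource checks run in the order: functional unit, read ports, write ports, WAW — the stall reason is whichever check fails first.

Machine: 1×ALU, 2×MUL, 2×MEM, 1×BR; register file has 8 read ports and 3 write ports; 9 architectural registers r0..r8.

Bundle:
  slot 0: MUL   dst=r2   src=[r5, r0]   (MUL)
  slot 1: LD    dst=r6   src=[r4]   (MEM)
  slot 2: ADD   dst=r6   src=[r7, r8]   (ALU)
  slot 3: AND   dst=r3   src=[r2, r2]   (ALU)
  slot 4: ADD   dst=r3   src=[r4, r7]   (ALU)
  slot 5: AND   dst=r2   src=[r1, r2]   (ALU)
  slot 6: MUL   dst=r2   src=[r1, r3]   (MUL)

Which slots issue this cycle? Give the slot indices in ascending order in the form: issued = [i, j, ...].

issued = [0, 1, 3]

(0) want 1×MUL +2rd +1wr — yes → AL1|MU1|ME2|BR1|rd6|wr2
(1) want 1×MEM +1rd +1wr — yes → AL1|MU1|ME1|BR1|rd5|wr1
(2) want 1×ALU +2rd +1wr — WAW → AL1|MU1|ME1|BR1|rd5|wr1
(3) want 1×ALU +1rd +1wr — yes → AL0|MU1|ME1|BR1|rd4|wr0
(4) want 1×ALU +2rd +1wr — FU → AL0|MU1|ME1|BR1|rd4|wr0
(5) want 1×ALU +2rd +1wr — FU → AL0|MU1|ME1|BR1|rd4|wr0
(6) want 1×MUL +2rd +1wr — WR_PORT → AL0|MU1|ME1|BR1|rd4|wr0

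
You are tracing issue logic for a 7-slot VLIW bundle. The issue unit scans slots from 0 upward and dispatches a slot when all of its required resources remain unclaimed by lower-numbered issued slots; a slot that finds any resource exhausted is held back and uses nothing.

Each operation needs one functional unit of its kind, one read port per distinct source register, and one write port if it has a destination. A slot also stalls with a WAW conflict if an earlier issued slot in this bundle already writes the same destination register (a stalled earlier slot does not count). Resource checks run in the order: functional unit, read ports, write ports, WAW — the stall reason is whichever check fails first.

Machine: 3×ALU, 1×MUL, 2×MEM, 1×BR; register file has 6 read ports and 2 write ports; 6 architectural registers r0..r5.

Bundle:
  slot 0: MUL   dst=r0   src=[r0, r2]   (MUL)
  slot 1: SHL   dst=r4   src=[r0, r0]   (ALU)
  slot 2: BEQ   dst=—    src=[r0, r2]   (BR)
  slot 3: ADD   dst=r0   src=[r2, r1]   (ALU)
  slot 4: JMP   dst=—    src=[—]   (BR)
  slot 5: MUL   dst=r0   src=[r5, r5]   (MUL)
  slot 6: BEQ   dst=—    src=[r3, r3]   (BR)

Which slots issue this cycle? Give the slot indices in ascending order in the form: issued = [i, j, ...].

#0 MUL src=r0,r2 dispatched  <A:3 Mu:0 Ld:2 B:1 rd:4 wr:1>
#1 ALU src=r0,r0 dispatched  <A:2 Mu:0 Ld:2 B:1 rd:3 wr:0>
#2 BR src=r0,r2 dispatched  <A:2 Mu:0 Ld:2 B:0 rd:1 wr:0>
#3 ALU src=r2,r1 held:RD_PORT  <A:2 Mu:0 Ld:2 B:0 rd:1 wr:0>
#4 BR src=- held:FU  <A:2 Mu:0 Ld:2 B:0 rd:1 wr:0>
#5 MUL src=r5,r5 held:FU  <A:2 Mu:0 Ld:2 B:0 rd:1 wr:0>
#6 BR src=r3,r3 held:FU  <A:2 Mu:0 Ld:2 B:0 rd:1 wr:0>

issued = [0, 1, 2]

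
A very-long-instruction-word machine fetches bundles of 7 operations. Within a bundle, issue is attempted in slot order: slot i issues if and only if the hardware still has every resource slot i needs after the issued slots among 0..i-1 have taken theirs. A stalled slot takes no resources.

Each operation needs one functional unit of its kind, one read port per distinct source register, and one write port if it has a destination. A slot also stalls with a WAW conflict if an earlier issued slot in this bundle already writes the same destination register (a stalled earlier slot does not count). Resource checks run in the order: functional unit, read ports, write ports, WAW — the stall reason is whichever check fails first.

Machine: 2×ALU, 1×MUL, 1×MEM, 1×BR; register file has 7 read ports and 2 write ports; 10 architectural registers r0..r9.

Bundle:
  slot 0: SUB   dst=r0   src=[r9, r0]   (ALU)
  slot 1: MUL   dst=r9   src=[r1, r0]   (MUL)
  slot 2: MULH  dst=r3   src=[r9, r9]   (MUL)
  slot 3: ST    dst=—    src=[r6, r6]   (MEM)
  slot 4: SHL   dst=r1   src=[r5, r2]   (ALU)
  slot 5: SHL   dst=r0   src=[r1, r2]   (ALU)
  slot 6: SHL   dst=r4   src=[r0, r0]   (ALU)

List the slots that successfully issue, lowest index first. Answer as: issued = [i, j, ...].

issued = [0, 1, 3]

#0 ALU src=r9,r0 dispatched  <A:1 Mu:1 Ld:1 B:1 rd:5 wr:1>
#1 MUL src=r1,r0 dispatched  <A:1 Mu:0 Ld:1 B:1 rd:3 wr:0>
#2 MUL src=r9,r9 held:FU  <A:1 Mu:0 Ld:1 B:1 rd:3 wr:0>
#3 MEM src=r6,r6 dispatched  <A:1 Mu:0 Ld:0 B:1 rd:2 wr:0>
#4 ALU src=r5,r2 held:WR_PORT  <A:1 Mu:0 Ld:0 B:1 rd:2 wr:0>
#5 ALU src=r1,r2 held:WR_PORT  <A:1 Mu:0 Ld:0 B:1 rd:2 wr:0>
#6 ALU src=r0,r0 held:WR_PORT  <A:1 Mu:0 Ld:0 B:1 rd:2 wr:0>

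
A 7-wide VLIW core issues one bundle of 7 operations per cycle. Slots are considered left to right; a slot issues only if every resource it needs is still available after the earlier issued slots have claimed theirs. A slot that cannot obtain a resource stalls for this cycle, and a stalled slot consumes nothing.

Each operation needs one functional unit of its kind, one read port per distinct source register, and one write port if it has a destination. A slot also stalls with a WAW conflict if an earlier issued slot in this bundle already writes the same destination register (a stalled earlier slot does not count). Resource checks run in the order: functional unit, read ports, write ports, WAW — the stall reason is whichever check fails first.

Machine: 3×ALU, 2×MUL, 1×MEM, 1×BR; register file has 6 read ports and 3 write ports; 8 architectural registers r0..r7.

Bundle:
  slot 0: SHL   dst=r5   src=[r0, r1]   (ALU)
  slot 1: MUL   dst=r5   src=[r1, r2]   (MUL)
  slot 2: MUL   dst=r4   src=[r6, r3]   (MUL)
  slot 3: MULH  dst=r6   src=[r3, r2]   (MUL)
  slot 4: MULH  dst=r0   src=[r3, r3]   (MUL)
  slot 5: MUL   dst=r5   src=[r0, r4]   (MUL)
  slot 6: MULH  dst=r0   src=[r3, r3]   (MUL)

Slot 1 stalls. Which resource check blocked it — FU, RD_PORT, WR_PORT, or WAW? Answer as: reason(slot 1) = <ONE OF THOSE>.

slot 0 (ALU): ISSUE — free A2,Mu2,Ld1,B1 rp4 wp2
slot 1 (MUL): stall WAW — free A2,Mu2,Ld1,B1 rp4 wp2
slot 2 (MUL): ISSUE — free A2,Mu1,Ld1,B1 rp2 wp1
slot 3 (MUL): ISSUE — free A2,Mu0,Ld1,B1 rp0 wp0
slot 4 (MUL): stall FU — free A2,Mu0,Ld1,B1 rp0 wp0
slot 5 (MUL): stall FU — free A2,Mu0,Ld1,B1 rp0 wp0
slot 6 (MUL): stall FU — free A2,Mu0,Ld1,B1 rp0 wp0

reason(slot 1) = WAW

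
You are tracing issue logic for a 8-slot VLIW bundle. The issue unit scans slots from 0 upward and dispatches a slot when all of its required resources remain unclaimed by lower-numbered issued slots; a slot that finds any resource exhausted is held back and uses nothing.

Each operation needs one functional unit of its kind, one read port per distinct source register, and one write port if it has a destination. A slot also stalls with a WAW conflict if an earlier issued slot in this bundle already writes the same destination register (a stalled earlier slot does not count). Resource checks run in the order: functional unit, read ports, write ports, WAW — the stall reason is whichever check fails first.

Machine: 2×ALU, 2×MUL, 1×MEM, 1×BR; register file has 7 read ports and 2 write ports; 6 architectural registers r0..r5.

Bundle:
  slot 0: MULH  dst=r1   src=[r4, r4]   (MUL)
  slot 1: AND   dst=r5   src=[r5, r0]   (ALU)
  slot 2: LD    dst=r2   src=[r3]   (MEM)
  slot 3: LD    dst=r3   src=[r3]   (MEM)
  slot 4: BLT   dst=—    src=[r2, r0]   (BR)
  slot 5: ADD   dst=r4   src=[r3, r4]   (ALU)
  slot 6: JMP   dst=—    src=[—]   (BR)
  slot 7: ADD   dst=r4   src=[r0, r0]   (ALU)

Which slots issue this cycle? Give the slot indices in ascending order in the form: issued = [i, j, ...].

issued = [0, 1, 4]

#0 MUL src=r4,r4 dispatched  <A:2 Mu:1 Ld:1 B:1 rd:6 wr:1>
#1 ALU src=r5,r0 dispatched  <A:1 Mu:1 Ld:1 B:1 rd:4 wr:0>
#2 MEM src=r3 held:WR_PORT  <A:1 Mu:1 Ld:1 B:1 rd:4 wr:0>
#3 MEM src=r3 held:WR_PORT  <A:1 Mu:1 Ld:1 B:1 rd:4 wr:0>
#4 BR src=r2,r0 dispatched  <A:1 Mu:1 Ld:1 B:0 rd:2 wr:0>
#5 ALU src=r3,r4 held:WR_PORT  <A:1 Mu:1 Ld:1 B:0 rd:2 wr:0>
#6 BR src=- held:FU  <A:1 Mu:1 Ld:1 B:0 rd:2 wr:0>
#7 ALU src=r0,r0 held:WR_PORT  <A:1 Mu:1 Ld:1 B:0 rd:2 wr:0>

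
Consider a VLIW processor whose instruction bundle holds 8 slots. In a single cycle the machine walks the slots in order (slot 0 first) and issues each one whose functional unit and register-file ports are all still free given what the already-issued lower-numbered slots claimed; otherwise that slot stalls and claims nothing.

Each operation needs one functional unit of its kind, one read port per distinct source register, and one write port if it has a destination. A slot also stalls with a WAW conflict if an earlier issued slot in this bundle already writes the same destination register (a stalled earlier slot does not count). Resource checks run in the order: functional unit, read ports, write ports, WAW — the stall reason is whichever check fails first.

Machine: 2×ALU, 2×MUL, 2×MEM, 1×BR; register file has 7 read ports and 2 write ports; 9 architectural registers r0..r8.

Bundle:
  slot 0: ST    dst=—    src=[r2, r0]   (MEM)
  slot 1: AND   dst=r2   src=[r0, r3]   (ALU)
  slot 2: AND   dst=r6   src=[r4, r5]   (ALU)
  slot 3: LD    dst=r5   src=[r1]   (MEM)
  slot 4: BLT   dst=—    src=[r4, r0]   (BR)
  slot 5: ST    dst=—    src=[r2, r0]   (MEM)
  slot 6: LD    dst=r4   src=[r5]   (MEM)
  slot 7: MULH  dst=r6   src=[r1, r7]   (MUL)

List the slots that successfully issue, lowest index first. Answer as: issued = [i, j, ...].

issued = [0, 1, 2]

[0] MEM needs rd=2 wr=0: ok; after: ALU=2 MUL=2 MEM=1 BR=1, R=5, W=2
[1] ALU needs rd=2 wr=1: ok; after: ALU=1 MUL=2 MEM=1 BR=1, R=3, W=1
[2] ALU needs rd=2 wr=1: ok; after: ALU=0 MUL=2 MEM=1 BR=1, R=1, W=0
[3] MEM needs rd=1 wr=1: WR_PORT; after: ALU=0 MUL=2 MEM=1 BR=1, R=1, W=0
[4] BR needs rd=2 wr=0: RD_PORT; after: ALU=0 MUL=2 MEM=1 BR=1, R=1, W=0
[5] MEM needs rd=2 wr=0: RD_PORT; after: ALU=0 MUL=2 MEM=1 BR=1, R=1, W=0
[6] MEM needs rd=1 wr=1: WR_PORT; after: ALU=0 MUL=2 MEM=1 BR=1, R=1, W=0
[7] MUL needs rd=2 wr=1: RD_PORT; after: ALU=0 MUL=2 MEM=1 BR=1, R=1, W=0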